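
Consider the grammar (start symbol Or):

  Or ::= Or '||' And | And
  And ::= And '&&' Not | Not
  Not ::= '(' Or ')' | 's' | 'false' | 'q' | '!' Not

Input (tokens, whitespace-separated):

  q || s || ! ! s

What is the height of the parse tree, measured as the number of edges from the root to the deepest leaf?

[Or [Or [Or [And [Not q]]] || [And [Not s]]] || [And [Not ! [Not ! [Not s]]]]]

5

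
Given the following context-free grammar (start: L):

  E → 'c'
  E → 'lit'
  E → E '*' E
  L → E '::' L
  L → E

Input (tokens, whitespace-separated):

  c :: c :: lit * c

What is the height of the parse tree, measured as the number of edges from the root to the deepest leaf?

5

[L [E c] :: [L [E c] :: [L [E [E lit] * [E c]]]]]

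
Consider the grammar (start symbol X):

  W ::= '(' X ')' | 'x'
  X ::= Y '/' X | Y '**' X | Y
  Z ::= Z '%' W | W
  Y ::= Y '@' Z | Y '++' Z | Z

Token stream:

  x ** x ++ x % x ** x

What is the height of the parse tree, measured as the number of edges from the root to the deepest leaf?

6

[X [Y [Z [W x]]] ** [X [Y [Y [Z [W x]]] ++ [Z [Z [W x]] % [W x]]] ** [X [Y [Z [W x]]]]]]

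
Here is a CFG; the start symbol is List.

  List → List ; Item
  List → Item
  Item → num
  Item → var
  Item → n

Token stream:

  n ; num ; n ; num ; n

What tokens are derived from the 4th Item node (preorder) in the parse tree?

[List [List [List [List [List [Item n]] ; [Item num]] ; [Item n]] ; [Item num]] ; [Item n]]

num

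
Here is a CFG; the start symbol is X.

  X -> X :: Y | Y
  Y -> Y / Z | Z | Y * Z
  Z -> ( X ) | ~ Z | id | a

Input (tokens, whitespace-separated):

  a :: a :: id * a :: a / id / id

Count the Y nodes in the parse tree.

[X [X [X [X [Y [Z a]]] :: [Y [Z a]]] :: [Y [Y [Z id]] * [Z a]]] :: [Y [Y [Y [Z a]] / [Z id]] / [Z id]]]

7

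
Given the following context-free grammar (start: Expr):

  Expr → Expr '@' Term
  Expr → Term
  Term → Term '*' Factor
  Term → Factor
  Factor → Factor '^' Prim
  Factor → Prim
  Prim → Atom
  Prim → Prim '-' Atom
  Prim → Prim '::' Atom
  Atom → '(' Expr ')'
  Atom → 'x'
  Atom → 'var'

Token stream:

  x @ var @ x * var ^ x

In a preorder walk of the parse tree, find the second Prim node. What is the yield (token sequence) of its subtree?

var

[Expr [Expr [Expr [Term [Factor [Prim [Atom x]]]]] @ [Term [Factor [Prim [Atom var]]]]] @ [Term [Term [Factor [Prim [Atom x]]]] * [Factor [Factor [Prim [Atom var]]] ^ [Prim [Atom x]]]]]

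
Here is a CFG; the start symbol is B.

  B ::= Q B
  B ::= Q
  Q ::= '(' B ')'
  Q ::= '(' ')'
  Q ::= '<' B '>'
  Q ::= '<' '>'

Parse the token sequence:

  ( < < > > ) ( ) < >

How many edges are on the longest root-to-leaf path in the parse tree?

[B [Q ( [B [Q < [B [Q < >]] >]] )] [B [Q ( )] [B [Q < >]]]]

6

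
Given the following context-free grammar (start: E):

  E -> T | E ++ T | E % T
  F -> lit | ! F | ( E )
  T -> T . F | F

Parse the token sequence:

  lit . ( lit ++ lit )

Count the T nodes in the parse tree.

4

[E [T [T [F lit]] . [F ( [E [E [T [F lit]]] ++ [T [F lit]]] )]]]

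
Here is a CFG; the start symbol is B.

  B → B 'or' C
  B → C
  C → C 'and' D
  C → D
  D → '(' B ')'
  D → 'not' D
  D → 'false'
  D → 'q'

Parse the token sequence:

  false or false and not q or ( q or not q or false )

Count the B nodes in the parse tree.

[B [B [B [C [D false]]] or [C [C [D false]] and [D not [D q]]]] or [C [D ( [B [B [B [C [D q]]] or [C [D not [D q]]]] or [C [D false]]] )]]]

6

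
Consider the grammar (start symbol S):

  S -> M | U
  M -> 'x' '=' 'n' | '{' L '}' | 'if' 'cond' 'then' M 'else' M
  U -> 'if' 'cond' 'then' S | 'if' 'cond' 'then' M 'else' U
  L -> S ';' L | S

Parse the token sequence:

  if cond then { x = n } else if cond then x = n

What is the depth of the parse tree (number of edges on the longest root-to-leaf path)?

[S [U if cond then [M { [L [S [M x = n]]] }] else [U if cond then [S [M x = n]]]]]

6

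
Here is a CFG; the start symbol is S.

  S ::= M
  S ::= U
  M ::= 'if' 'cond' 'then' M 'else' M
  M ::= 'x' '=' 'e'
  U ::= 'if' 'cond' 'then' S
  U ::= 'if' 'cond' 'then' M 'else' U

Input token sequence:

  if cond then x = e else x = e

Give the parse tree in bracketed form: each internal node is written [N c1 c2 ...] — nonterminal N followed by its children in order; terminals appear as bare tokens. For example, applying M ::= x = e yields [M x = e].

S
M
if cond then M else M
if cond then x = e else M
if cond then x = e else x = e

[S [M if cond then [M x = e] else [M x = e]]]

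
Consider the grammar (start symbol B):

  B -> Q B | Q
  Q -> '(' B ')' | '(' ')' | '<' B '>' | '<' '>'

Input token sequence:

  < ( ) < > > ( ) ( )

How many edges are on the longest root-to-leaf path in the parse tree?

[B [Q < [B [Q ( )] [B [Q < >]]] >] [B [Q ( )] [B [Q ( )]]]]

5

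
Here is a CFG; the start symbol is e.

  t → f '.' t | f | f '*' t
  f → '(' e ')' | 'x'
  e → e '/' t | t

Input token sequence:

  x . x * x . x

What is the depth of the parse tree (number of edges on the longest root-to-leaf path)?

6

[e [t [f x] . [t [f x] * [t [f x] . [t [f x]]]]]]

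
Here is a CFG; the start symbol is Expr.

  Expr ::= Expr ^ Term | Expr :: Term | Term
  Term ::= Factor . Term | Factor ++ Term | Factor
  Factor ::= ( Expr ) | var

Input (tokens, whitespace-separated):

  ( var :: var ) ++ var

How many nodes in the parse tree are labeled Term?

4

[Expr [Term [Factor ( [Expr [Expr [Term [Factor var]]] :: [Term [Factor var]]] )] ++ [Term [Factor var]]]]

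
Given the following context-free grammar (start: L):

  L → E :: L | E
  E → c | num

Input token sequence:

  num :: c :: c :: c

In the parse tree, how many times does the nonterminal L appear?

4

[L [E num] :: [L [E c] :: [L [E c] :: [L [E c]]]]]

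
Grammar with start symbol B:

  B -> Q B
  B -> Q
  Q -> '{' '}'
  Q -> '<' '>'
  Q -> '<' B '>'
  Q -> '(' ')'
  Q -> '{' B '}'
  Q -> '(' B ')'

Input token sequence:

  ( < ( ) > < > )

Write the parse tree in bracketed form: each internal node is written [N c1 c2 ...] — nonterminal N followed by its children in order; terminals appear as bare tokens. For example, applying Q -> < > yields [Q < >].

[B [Q ( [B [Q < [B [Q ( )]] >] [B [Q < >]]] )]]

B
Q
( B )
( Q B )
( < B > B )
( < Q > B )
( < ( ) > B )
( < ( ) > Q )
( < ( ) > < > )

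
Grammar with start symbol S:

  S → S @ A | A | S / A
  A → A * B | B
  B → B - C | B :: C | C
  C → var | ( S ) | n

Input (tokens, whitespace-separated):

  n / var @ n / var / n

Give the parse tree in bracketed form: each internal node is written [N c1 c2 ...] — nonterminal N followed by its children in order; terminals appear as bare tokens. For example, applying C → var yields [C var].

S
S / A
S / A / A
S @ A / A / A
S / A @ A / A / A
A / A @ A / A / A
B / A @ A / A / A
C / A @ A / A / A
n / A @ A / A / A
n / B @ A / A / A
n / C @ A / A / A
n / var @ A / A / A
n / var @ B / A / A
n / var @ C / A / A
n / var @ n / A / A
n / var @ n / B / A
n / var @ n / C / A
n / var @ n / var / A
n / var @ n / var / B
n / var @ n / var / C
n / var @ n / var / n

[S [S [S [S [S [A [B [C n]]]] / [A [B [C var]]]] @ [A [B [C n]]]] / [A [B [C var]]]] / [A [B [C n]]]]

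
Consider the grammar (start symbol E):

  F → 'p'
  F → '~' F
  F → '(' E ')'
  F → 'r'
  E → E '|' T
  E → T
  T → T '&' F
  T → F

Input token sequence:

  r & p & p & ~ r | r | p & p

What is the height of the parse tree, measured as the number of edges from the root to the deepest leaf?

[E [E [E [T [T [T [T [F r]] & [F p]] & [F p]] & [F ~ [F r]]]] | [T [F r]]] | [T [T [F p]] & [F p]]]

8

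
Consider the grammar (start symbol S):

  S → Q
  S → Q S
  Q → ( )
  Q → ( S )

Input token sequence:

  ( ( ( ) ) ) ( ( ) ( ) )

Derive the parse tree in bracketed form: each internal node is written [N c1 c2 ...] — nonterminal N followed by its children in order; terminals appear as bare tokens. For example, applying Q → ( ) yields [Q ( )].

S
Q S
( S ) S
( Q ) S
( ( S ) ) S
( ( Q ) ) S
( ( ( ) ) ) S
( ( ( ) ) ) Q
( ( ( ) ) ) ( S )
( ( ( ) ) ) ( Q S )
( ( ( ) ) ) ( ( ) S )
( ( ( ) ) ) ( ( ) Q )
( ( ( ) ) ) ( ( ) ( ) )

[S [Q ( [S [Q ( [S [Q ( )]] )]] )] [S [Q ( [S [Q ( )] [S [Q ( )]]] )]]]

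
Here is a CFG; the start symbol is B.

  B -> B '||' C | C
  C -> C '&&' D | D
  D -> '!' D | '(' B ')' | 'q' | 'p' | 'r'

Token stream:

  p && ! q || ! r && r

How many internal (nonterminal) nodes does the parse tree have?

[B [B [C [C [D p]] && [D ! [D q]]]] || [C [C [D ! [D r]]] && [D r]]]

12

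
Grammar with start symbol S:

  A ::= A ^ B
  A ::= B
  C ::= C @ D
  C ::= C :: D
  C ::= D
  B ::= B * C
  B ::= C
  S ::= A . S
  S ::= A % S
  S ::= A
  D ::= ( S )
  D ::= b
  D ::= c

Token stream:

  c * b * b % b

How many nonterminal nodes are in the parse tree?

[S [A [B [B [B [C [D c]]] * [C [D b]]] * [C [D b]]]] % [S [A [B [C [D b]]]]]]

16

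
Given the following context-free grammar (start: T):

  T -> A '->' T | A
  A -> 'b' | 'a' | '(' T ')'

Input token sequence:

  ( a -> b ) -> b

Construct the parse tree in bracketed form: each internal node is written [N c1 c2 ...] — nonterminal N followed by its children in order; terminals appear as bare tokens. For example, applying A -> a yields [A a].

[T [A ( [T [A a] -> [T [A b]]] )] -> [T [A b]]]

T
A -> T
( T ) -> T
( A -> T ) -> T
( a -> T ) -> T
( a -> A ) -> T
( a -> b ) -> T
( a -> b ) -> A
( a -> b ) -> b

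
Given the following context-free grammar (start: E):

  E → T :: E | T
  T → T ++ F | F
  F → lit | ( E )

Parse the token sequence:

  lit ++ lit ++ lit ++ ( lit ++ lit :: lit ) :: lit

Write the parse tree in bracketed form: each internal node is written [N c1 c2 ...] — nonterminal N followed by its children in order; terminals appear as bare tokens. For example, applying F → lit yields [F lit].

[E [T [T [T [T [F lit]] ++ [F lit]] ++ [F lit]] ++ [F ( [E [T [T [F lit]] ++ [F lit]] :: [E [T [F lit]]]] )]] :: [E [T [F lit]]]]

E
T :: E
T ++ F :: E
T ++ F ++ F :: E
T ++ F ++ F ++ F :: E
F ++ F ++ F ++ F :: E
lit ++ F ++ F ++ F :: E
lit ++ lit ++ F ++ F :: E
lit ++ lit ++ lit ++ F :: E
lit ++ lit ++ lit ++ ( E ) :: E
lit ++ lit ++ lit ++ ( T :: E ) :: E
lit ++ lit ++ lit ++ ( T ++ F :: E ) :: E
lit ++ lit ++ lit ++ ( F ++ F :: E ) :: E
lit ++ lit ++ lit ++ ( lit ++ F :: E ) :: E
lit ++ lit ++ lit ++ ( lit ++ lit :: E ) :: E
lit ++ lit ++ lit ++ ( lit ++ lit :: T ) :: E
lit ++ lit ++ lit ++ ( lit ++ lit :: F ) :: E
lit ++ lit ++ lit ++ ( lit ++ lit :: lit ) :: E
lit ++ lit ++ lit ++ ( lit ++ lit :: lit ) :: T
lit ++ lit ++ lit ++ ( lit ++ lit :: lit ) :: F
lit ++ lit ++ lit ++ ( lit ++ lit :: lit ) :: lit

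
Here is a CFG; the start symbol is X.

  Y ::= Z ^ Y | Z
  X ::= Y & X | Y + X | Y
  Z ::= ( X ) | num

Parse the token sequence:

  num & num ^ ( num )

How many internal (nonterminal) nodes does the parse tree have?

11

[X [Y [Z num]] & [X [Y [Z num] ^ [Y [Z ( [X [Y [Z num]]] )]]]]]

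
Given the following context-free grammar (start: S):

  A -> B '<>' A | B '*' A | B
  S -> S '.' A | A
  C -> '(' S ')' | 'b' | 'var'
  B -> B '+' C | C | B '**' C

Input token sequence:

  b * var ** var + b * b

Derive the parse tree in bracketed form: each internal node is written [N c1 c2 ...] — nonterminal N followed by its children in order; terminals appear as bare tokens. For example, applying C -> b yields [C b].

S
A
B * A
C * A
b * A
b * B * A
b * B + C * A
b * B ** C + C * A
b * C ** C + C * A
b * var ** C + C * A
b * var ** var + C * A
b * var ** var + b * A
b * var ** var + b * B
b * var ** var + b * C
b * var ** var + b * b

[S [A [B [C b]] * [A [B [B [B [C var]] ** [C var]] + [C b]] * [A [B [C b]]]]]]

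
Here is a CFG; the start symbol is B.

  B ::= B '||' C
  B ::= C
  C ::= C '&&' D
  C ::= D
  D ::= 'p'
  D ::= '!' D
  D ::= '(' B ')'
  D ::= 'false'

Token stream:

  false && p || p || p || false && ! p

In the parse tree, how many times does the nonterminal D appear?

7

[B [B [B [B [C [C [D false]] && [D p]]] || [C [D p]]] || [C [D p]]] || [C [C [D false]] && [D ! [D p]]]]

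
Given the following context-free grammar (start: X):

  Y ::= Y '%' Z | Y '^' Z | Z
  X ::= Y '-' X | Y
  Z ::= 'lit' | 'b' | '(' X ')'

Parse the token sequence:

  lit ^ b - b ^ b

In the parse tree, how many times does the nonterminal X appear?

2

[X [Y [Y [Z lit]] ^ [Z b]] - [X [Y [Y [Z b]] ^ [Z b]]]]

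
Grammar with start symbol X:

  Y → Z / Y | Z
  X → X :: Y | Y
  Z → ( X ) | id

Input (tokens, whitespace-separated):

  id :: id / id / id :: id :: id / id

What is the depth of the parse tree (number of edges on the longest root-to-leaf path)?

[X [X [X [X [Y [Z id]]] :: [Y [Z id] / [Y [Z id] / [Y [Z id]]]]] :: [Y [Z id]]] :: [Y [Z id] / [Y [Z id]]]]

7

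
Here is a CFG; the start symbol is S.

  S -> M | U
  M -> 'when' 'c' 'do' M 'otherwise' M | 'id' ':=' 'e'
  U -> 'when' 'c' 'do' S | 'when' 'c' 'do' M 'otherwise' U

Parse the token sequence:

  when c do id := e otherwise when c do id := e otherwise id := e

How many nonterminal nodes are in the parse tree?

[S [M when c do [M id := e] otherwise [M when c do [M id := e] otherwise [M id := e]]]]

6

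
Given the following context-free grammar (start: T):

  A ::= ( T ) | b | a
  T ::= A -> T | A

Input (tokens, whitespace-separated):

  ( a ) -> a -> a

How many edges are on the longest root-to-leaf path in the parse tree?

4

[T [A ( [T [A a]] )] -> [T [A a] -> [T [A a]]]]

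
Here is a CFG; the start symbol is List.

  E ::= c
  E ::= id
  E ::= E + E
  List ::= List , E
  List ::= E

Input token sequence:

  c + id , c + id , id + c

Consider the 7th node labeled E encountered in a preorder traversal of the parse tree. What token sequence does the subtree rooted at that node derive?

[List [List [List [E [E c] + [E id]]] , [E [E c] + [E id]]] , [E [E id] + [E c]]]

id + c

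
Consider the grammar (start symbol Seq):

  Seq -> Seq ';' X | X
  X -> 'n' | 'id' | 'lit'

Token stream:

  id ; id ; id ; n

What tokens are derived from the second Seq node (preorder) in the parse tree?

[Seq [Seq [Seq [Seq [X id]] ; [X id]] ; [X id]] ; [X n]]

id ; id ; id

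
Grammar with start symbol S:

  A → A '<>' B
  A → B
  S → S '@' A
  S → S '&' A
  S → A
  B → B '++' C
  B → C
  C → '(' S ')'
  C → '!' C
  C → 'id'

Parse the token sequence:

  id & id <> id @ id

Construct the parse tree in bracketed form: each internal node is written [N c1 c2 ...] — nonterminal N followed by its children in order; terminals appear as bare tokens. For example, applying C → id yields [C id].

[S [S [S [A [B [C id]]]] & [A [A [B [C id]]] <> [B [C id]]]] @ [A [B [C id]]]]

S
S @ A
S & A @ A
A & A @ A
B & A @ A
C & A @ A
id & A @ A
id & A <> B @ A
id & B <> B @ A
id & C <> B @ A
id & id <> B @ A
id & id <> C @ A
id & id <> id @ A
id & id <> id @ B
id & id <> id @ C
id & id <> id @ id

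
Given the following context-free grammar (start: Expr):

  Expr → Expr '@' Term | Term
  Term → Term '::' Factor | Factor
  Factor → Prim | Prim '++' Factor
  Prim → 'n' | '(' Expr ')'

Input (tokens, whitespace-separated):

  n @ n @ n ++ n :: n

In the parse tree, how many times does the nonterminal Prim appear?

[Expr [Expr [Expr [Term [Factor [Prim n]]]] @ [Term [Factor [Prim n]]]] @ [Term [Term [Factor [Prim n] ++ [Factor [Prim n]]]] :: [Factor [Prim n]]]]

5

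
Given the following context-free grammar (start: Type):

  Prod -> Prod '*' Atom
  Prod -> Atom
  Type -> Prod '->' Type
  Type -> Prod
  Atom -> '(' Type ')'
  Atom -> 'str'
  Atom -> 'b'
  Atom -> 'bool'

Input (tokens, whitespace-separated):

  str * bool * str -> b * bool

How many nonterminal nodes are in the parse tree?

[Type [Prod [Prod [Prod [Atom str]] * [Atom bool]] * [Atom str]] -> [Type [Prod [Prod [Atom b]] * [Atom bool]]]]

12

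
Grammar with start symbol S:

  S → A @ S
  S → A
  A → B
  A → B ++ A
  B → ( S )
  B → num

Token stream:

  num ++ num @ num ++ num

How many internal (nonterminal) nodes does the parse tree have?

[S [A [B num] ++ [A [B num]]] @ [S [A [B num] ++ [A [B num]]]]]

10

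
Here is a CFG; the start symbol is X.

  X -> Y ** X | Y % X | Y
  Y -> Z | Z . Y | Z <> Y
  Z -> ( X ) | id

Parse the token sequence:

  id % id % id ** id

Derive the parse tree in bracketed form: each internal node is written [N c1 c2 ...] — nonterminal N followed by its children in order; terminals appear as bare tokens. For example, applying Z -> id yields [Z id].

X
Y % X
Z % X
id % X
id % Y % X
id % Z % X
id % id % X
id % id % Y ** X
id % id % Z ** X
id % id % id ** X
id % id % id ** Y
id % id % id ** Z
id % id % id ** id

[X [Y [Z id]] % [X [Y [Z id]] % [X [Y [Z id]] ** [X [Y [Z id]]]]]]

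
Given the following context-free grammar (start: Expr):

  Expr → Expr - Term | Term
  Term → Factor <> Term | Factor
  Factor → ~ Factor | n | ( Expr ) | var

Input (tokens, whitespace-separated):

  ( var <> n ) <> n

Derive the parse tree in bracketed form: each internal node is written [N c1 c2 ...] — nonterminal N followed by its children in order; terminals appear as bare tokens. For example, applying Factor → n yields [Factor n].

Expr
Term
Factor <> Term
( Expr ) <> Term
( Term ) <> Term
( Factor <> Term ) <> Term
( var <> Term ) <> Term
( var <> Factor ) <> Term
( var <> n ) <> Term
( var <> n ) <> Factor
( var <> n ) <> n

[Expr [Term [Factor ( [Expr [Term [Factor var] <> [Term [Factor n]]]] )] <> [Term [Factor n]]]]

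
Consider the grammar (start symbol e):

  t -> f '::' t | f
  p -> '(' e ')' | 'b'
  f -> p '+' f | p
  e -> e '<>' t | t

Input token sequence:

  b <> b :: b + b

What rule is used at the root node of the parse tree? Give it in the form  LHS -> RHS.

e -> e '<>' t

[e [e [t [f [p b]]]] <> [t [f [p b]] :: [t [f [p b] + [f [p b]]]]]]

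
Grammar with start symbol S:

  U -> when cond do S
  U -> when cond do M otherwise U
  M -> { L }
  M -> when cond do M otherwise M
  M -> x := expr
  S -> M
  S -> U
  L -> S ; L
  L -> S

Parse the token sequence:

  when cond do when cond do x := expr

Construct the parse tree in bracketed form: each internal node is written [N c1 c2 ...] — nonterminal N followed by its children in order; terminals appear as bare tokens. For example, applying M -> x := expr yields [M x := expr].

S
U
when cond do S
when cond do U
when cond do when cond do S
when cond do when cond do M
when cond do when cond do x := expr

[S [U when cond do [S [U when cond do [S [M x := expr]]]]]]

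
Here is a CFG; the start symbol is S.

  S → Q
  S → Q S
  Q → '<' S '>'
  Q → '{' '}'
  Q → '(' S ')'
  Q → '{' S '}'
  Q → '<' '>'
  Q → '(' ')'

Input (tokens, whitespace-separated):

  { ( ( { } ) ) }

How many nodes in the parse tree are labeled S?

4

[S [Q { [S [Q ( [S [Q ( [S [Q { }]] )]] )]] }]]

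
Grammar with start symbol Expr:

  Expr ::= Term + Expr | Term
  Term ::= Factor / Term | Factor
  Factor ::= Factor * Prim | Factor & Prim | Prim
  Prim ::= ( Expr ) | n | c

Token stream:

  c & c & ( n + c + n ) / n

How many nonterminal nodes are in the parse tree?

23

[Expr [Term [Factor [Factor [Factor [Prim c]] & [Prim c]] & [Prim ( [Expr [Term [Factor [Prim n]]] + [Expr [Term [Factor [Prim c]]] + [Expr [Term [Factor [Prim n]]]]]] )]] / [Term [Factor [Prim n]]]]]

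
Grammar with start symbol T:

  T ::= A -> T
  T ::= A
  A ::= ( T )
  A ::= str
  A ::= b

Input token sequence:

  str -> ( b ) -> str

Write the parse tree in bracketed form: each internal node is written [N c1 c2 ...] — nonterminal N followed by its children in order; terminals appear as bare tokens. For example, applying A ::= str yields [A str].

T
A -> T
str -> T
str -> A -> T
str -> ( T ) -> T
str -> ( A ) -> T
str -> ( b ) -> T
str -> ( b ) -> A
str -> ( b ) -> str

[T [A str] -> [T [A ( [T [A b]] )] -> [T [A str]]]]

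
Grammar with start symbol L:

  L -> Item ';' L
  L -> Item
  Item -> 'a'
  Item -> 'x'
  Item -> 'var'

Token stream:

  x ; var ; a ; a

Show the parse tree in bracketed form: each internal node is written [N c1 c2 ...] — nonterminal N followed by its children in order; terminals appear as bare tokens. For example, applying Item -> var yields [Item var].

[L [Item x] ; [L [Item var] ; [L [Item a] ; [L [Item a]]]]]

L
Item ; L
x ; L
x ; Item ; L
x ; var ; L
x ; var ; Item ; L
x ; var ; a ; L
x ; var ; a ; Item
x ; var ; a ; a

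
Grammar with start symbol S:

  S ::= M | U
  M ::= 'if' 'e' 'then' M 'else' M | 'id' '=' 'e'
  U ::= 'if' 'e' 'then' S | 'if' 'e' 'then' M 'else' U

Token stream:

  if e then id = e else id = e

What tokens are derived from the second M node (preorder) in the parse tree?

[S [M if e then [M id = e] else [M id = e]]]

id = e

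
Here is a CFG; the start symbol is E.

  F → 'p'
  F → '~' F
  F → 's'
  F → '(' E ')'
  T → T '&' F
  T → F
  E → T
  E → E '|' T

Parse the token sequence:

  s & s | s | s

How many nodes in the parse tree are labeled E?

3

[E [E [E [T [T [F s]] & [F s]]] | [T [F s]]] | [T [F s]]]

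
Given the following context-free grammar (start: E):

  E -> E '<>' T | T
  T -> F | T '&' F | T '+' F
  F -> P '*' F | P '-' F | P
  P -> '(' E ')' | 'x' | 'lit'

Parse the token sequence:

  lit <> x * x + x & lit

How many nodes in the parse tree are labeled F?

[E [E [T [F [P lit]]]] <> [T [T [T [F [P x] * [F [P x]]]] + [F [P x]]] & [F [P lit]]]]

5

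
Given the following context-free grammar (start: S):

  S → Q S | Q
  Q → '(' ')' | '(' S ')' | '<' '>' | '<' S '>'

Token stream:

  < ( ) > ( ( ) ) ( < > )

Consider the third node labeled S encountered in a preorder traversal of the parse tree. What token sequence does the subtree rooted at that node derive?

( ( ) ) ( < > )

[S [Q < [S [Q ( )]] >] [S [Q ( [S [Q ( )]] )] [S [Q ( [S [Q < >]] )]]]]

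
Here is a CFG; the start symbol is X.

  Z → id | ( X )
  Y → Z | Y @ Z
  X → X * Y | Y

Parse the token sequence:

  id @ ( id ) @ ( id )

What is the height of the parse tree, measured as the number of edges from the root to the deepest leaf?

[X [Y [Y [Y [Z id]] @ [Z ( [X [Y [Z id]]] )]] @ [Z ( [X [Y [Z id]]] )]]]

7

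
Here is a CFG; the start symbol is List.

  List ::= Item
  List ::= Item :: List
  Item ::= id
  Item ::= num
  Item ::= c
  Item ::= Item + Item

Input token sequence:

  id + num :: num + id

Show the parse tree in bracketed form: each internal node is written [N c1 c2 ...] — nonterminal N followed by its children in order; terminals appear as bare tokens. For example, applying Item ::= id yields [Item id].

[List [Item [Item id] + [Item num]] :: [List [Item [Item num] + [Item id]]]]

List
Item :: List
Item + Item :: List
id + Item :: List
id + num :: List
id + num :: Item
id + num :: Item + Item
id + num :: num + Item
id + num :: num + id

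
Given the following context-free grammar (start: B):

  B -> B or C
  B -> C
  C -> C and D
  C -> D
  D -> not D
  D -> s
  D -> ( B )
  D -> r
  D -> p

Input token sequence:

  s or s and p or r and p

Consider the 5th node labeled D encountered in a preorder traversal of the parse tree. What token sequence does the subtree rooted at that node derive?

p

[B [B [B [C [D s]]] or [C [C [D s]] and [D p]]] or [C [C [D r]] and [D p]]]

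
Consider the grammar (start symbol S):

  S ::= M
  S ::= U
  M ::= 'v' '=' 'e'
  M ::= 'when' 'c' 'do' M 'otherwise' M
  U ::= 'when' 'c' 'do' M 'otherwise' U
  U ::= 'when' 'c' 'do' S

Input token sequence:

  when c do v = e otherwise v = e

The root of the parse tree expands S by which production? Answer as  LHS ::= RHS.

S ::= M

[S [M when c do [M v = e] otherwise [M v = e]]]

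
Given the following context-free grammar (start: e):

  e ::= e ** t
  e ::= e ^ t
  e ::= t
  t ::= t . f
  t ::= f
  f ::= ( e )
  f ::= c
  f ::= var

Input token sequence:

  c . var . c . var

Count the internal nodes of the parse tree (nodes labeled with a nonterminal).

[e [t [t [t [t [f c]] . [f var]] . [f c]] . [f var]]]

9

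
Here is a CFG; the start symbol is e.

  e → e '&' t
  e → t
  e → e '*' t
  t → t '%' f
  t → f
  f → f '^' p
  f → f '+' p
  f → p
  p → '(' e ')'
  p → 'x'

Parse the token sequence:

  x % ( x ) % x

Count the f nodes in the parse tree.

[e [t [t [t [f [p x]]] % [f [p ( [e [t [f [p x]]]] )]]] % [f [p x]]]]

4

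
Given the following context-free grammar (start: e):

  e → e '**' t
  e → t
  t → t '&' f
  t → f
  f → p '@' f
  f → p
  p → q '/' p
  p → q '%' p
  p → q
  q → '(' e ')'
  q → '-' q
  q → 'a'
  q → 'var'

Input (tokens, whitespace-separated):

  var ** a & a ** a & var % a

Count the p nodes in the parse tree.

6

[e [e [e [t [f [p [q var]]]]] ** [t [t [f [p [q a]]]] & [f [p [q a]]]]] ** [t [t [f [p [q a]]]] & [f [p [q var] % [p [q a]]]]]]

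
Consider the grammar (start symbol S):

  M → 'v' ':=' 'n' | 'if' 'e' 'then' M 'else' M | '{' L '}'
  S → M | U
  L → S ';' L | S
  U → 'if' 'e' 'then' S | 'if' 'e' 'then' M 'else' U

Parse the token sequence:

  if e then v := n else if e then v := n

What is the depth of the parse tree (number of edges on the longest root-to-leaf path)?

5

[S [U if e then [M v := n] else [U if e then [S [M v := n]]]]]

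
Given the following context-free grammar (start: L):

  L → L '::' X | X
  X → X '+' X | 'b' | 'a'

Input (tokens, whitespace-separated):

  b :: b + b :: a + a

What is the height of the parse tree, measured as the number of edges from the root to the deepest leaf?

[L [L [L [X b]] :: [X [X b] + [X b]]] :: [X [X a] + [X a]]]

4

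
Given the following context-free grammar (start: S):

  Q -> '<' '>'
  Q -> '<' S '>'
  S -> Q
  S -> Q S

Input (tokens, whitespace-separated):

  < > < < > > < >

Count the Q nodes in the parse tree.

4

[S [Q < >] [S [Q < [S [Q < >]] >] [S [Q < >]]]]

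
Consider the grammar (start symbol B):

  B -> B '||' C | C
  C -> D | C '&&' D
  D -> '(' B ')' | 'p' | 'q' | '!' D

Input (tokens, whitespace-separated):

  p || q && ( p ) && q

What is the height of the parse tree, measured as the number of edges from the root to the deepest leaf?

7

[B [B [C [D p]]] || [C [C [C [D q]] && [D ( [B [C [D p]]] )]] && [D q]]]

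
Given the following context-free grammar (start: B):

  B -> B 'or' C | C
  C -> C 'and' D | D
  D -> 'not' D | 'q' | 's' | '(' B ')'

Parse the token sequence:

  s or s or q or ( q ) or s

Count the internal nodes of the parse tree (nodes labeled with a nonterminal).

18

[B [B [B [B [B [C [D s]]] or [C [D s]]] or [C [D q]]] or [C [D ( [B [C [D q]]] )]]] or [C [D s]]]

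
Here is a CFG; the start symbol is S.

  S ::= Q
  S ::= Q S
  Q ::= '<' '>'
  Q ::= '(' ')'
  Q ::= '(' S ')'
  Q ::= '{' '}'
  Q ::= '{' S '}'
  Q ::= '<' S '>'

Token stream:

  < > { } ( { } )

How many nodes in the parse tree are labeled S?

4

[S [Q < >] [S [Q { }] [S [Q ( [S [Q { }]] )]]]]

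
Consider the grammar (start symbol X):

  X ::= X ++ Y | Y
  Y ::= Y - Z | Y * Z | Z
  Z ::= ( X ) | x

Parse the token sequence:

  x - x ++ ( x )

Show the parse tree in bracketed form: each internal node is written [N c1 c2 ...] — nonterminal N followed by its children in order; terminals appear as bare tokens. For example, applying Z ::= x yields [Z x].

[X [X [Y [Y [Z x]] - [Z x]]] ++ [Y [Z ( [X [Y [Z x]]] )]]]

X
X ++ Y
Y ++ Y
Y - Z ++ Y
Z - Z ++ Y
x - Z ++ Y
x - x ++ Y
x - x ++ Z
x - x ++ ( X )
x - x ++ ( Y )
x - x ++ ( Z )
x - x ++ ( x )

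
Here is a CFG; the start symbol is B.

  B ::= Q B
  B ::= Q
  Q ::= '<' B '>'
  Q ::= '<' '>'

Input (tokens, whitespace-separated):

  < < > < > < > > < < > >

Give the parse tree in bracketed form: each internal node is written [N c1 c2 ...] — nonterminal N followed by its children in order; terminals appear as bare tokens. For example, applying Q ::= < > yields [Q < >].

[B [Q < [B [Q < >] [B [Q < >] [B [Q < >]]]] >] [B [Q < [B [Q < >]] >]]]

B
Q B
< B > B
< Q B > B
< < > B > B
< < > Q B > B
< < > < > B > B
< < > < > Q > B
< < > < > < > > B
< < > < > < > > Q
< < > < > < > > < B >
< < > < > < > > < Q >
< < > < > < > > < < > >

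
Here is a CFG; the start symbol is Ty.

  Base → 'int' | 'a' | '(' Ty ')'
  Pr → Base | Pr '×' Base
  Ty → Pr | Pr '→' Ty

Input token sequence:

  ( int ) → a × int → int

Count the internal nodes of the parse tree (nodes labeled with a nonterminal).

[Ty [Pr [Base ( [Ty [Pr [Base int]]] )]] → [Ty [Pr [Pr [Base a]] × [Base int]] → [Ty [Pr [Base int]]]]]

14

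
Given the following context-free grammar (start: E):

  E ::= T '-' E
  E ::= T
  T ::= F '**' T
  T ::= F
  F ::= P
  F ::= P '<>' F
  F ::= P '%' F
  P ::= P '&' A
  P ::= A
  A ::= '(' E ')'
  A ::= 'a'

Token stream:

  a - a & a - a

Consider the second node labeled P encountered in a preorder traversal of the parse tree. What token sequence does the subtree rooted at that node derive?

a & a

[E [T [F [P [A a]]]] - [E [T [F [P [P [A a]] & [A a]]]] - [E [T [F [P [A a]]]]]]]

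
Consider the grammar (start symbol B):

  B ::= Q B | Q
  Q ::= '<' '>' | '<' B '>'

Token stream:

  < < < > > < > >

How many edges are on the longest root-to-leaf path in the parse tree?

6

[B [Q < [B [Q < [B [Q < >]] >] [B [Q < >]]] >]]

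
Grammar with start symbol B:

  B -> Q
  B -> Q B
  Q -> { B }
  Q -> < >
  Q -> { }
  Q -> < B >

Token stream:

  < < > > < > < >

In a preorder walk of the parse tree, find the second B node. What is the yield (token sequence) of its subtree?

< >

[B [Q < [B [Q < >]] >] [B [Q < >] [B [Q < >]]]]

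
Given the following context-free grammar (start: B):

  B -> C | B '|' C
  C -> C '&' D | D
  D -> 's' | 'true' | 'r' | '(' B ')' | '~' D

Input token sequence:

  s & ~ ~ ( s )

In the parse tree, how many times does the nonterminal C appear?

3

[B [C [C [D s]] & [D ~ [D ~ [D ( [B [C [D s]]] )]]]]]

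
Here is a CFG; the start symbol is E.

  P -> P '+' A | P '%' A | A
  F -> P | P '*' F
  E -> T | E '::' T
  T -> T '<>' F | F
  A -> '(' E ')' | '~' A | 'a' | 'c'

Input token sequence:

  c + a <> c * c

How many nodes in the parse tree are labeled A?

[E [T [T [F [P [P [A c]] + [A a]]]] <> [F [P [A c]] * [F [P [A c]]]]]]

4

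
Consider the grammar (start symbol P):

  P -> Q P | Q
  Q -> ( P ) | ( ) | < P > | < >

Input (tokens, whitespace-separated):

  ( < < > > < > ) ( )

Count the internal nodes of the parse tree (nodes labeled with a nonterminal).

[P [Q ( [P [Q < [P [Q < >]] >] [P [Q < >]]] )] [P [Q ( )]]]

10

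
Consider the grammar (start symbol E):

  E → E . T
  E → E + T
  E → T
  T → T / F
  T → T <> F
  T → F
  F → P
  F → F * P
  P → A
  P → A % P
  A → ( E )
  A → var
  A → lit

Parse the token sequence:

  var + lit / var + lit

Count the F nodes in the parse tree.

4

[E [E [E [T [F [P [A var]]]]] + [T [T [F [P [A lit]]]] / [F [P [A var]]]]] + [T [F [P [A lit]]]]]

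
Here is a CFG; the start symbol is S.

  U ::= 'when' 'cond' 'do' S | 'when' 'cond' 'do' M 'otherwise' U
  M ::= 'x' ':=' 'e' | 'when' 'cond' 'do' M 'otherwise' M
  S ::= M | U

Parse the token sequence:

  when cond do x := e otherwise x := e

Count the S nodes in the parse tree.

1

[S [M when cond do [M x := e] otherwise [M x := e]]]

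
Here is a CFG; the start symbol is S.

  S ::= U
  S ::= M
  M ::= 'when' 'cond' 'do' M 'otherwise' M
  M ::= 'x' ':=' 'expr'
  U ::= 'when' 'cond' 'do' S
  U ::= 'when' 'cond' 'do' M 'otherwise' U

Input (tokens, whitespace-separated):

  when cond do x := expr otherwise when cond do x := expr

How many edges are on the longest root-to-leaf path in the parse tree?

[S [U when cond do [M x := expr] otherwise [U when cond do [S [M x := expr]]]]]

5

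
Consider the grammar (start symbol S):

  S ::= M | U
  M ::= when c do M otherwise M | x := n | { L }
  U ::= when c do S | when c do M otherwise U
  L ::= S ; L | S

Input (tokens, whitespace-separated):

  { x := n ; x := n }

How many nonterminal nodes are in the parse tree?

8

[S [M { [L [S [M x := n]] ; [L [S [M x := n]]]] }]]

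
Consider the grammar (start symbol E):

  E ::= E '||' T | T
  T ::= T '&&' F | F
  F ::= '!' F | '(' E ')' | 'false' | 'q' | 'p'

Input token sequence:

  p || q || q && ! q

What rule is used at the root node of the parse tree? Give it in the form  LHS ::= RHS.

[E [E [E [T [F p]]] || [T [F q]]] || [T [T [F q]] && [F ! [F q]]]]

E ::= E '||' T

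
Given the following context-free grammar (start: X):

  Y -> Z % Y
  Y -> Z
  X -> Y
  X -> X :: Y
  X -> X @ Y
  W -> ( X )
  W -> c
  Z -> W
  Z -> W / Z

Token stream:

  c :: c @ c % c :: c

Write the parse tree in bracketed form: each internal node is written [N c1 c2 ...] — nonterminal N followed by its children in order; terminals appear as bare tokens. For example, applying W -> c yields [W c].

[X [X [X [X [Y [Z [W c]]]] :: [Y [Z [W c]]]] @ [Y [Z [W c]] % [Y [Z [W c]]]]] :: [Y [Z [W c]]]]

X
X :: Y
X @ Y :: Y
X :: Y @ Y :: Y
Y :: Y @ Y :: Y
Z :: Y @ Y :: Y
W :: Y @ Y :: Y
c :: Y @ Y :: Y
c :: Z @ Y :: Y
c :: W @ Y :: Y
c :: c @ Y :: Y
c :: c @ Z % Y :: Y
c :: c @ W % Y :: Y
c :: c @ c % Y :: Y
c :: c @ c % Z :: Y
c :: c @ c % W :: Y
c :: c @ c % c :: Y
c :: c @ c % c :: Z
c :: c @ c % c :: W
c :: c @ c % c :: c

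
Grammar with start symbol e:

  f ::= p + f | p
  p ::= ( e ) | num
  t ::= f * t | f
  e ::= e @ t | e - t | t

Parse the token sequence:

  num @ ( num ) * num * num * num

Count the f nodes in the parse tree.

6

[e [e [t [f [p num]]]] @ [t [f [p ( [e [t [f [p num]]]] )]] * [t [f [p num]] * [t [f [p num]] * [t [f [p num]]]]]]]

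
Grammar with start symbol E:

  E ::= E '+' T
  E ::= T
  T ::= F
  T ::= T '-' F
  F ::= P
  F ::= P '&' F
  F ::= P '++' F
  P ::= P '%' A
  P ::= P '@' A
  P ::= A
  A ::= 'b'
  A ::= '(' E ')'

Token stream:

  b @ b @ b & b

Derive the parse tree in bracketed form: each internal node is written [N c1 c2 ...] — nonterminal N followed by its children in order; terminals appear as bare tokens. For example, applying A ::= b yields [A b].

[E [T [F [P [P [P [A b]] @ [A b]] @ [A b]] & [F [P [A b]]]]]]

E
T
F
P & F
P @ A & F
P @ A @ A & F
A @ A @ A & F
b @ A @ A & F
b @ b @ A & F
b @ b @ b & F
b @ b @ b & P
b @ b @ b & A
b @ b @ b & b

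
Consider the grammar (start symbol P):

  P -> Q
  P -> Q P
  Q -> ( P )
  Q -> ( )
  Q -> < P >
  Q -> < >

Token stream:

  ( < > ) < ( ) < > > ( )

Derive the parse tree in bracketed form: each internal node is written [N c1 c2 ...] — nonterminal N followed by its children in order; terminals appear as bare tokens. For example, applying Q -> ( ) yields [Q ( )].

[P [Q ( [P [Q < >]] )] [P [Q < [P [Q ( )] [P [Q < >]]] >] [P [Q ( )]]]]

P
Q P
( P ) P
( Q ) P
( < > ) P
( < > ) Q P
( < > ) < P > P
( < > ) < Q P > P
( < > ) < ( ) P > P
( < > ) < ( ) Q > P
( < > ) < ( ) < > > P
( < > ) < ( ) < > > Q
( < > ) < ( ) < > > ( )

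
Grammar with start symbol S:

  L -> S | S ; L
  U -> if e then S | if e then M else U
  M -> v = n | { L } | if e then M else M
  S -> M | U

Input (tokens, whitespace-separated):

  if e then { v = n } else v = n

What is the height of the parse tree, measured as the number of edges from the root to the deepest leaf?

[S [M if e then [M { [L [S [M v = n]]] }] else [M v = n]]]

6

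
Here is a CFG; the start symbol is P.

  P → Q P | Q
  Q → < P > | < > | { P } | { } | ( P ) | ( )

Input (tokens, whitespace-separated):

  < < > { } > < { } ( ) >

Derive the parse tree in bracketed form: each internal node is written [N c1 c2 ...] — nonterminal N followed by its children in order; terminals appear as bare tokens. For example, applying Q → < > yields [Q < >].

P
Q P
< P > P
< Q P > P
< < > P > P
< < > Q > P
< < > { } > P
< < > { } > Q
< < > { } > < P >
< < > { } > < Q P >
< < > { } > < { } P >
< < > { } > < { } Q >
< < > { } > < { } ( ) >

[P [Q < [P [Q < >] [P [Q { }]]] >] [P [Q < [P [Q { }] [P [Q ( )]]] >]]]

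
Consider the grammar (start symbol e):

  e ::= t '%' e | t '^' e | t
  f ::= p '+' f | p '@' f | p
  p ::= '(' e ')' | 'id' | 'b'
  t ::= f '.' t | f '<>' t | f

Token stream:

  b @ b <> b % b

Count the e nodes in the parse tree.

2

[e [t [f [p b] @ [f [p b]]] <> [t [f [p b]]]] % [e [t [f [p b]]]]]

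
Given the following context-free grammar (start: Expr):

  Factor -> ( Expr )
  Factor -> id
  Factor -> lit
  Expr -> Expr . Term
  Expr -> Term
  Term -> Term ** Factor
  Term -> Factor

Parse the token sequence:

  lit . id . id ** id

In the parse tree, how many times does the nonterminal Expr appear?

[Expr [Expr [Expr [Term [Factor lit]]] . [Term [Factor id]]] . [Term [Term [Factor id]] ** [Factor id]]]

3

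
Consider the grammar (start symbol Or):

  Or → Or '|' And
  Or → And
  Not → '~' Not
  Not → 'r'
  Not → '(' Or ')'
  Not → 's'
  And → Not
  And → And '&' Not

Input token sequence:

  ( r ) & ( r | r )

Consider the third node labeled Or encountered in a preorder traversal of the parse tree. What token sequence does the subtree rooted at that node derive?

r | r

[Or [And [And [Not ( [Or [And [Not r]]] )]] & [Not ( [Or [Or [And [Not r]]] | [And [Not r]]] )]]]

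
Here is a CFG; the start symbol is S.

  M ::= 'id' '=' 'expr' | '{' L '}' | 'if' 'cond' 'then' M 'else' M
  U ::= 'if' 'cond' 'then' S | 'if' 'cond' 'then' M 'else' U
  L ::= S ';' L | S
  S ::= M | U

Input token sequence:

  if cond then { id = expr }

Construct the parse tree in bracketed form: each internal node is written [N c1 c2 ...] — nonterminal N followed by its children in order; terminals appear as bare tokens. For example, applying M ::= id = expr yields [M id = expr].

S
U
if cond then S
if cond then M
if cond then { L }
if cond then { S }
if cond then { M }
if cond then { id = expr }

[S [U if cond then [S [M { [L [S [M id = expr]]] }]]]]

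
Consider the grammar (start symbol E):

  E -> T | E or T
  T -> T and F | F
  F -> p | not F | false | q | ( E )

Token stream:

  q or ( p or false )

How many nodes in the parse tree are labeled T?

4

[E [E [T [F q]]] or [T [F ( [E [E [T [F p]]] or [T [F false]]] )]]]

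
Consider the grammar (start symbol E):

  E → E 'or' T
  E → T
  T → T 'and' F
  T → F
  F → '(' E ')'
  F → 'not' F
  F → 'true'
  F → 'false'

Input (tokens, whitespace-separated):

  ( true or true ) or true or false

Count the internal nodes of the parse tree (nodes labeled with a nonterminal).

[E [E [E [T [F ( [E [E [T [F true]]] or [T [F true]]] )]]] or [T [F true]]] or [T [F false]]]

15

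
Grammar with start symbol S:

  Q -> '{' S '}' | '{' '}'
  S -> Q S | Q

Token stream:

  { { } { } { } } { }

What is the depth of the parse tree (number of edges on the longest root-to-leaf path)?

6

[S [Q { [S [Q { }] [S [Q { }] [S [Q { }]]]] }] [S [Q { }]]]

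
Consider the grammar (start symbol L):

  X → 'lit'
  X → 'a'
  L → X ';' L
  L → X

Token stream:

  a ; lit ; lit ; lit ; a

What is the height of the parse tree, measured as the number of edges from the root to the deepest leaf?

[L [X a] ; [L [X lit] ; [L [X lit] ; [L [X lit] ; [L [X a]]]]]]

6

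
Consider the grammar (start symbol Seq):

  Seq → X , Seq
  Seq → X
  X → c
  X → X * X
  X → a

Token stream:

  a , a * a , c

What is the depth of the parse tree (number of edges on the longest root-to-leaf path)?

[Seq [X a] , [Seq [X [X a] * [X a]] , [Seq [X c]]]]

4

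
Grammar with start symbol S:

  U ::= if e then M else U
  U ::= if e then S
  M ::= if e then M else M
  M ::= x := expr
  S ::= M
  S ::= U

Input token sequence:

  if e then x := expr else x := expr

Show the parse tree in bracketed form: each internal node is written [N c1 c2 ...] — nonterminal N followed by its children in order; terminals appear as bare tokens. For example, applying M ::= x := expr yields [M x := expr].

S
M
if e then M else M
if e then x := expr else M
if e then x := expr else x := expr

[S [M if e then [M x := expr] else [M x := expr]]]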